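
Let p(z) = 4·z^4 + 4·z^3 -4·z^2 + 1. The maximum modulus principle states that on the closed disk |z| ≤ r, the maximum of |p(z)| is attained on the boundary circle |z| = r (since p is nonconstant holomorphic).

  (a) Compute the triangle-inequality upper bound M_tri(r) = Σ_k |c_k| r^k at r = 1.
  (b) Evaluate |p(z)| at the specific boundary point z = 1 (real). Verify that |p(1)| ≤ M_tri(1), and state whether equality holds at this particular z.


Coefficients: c_0 = 1, c_1 = 0, c_2 = -4, c_3 = 4, c_4 = 4. Radius r = 1.
Part (a). Triangle bound: M_tri(r) = Σ_k |c_k| r^k
  = |1|·1^0 + |0|·1^1 + |-4|·1^2 + |4|·1^3 + |4|·1^4
  = 1 + 0 + 4 + 4 + 4 = 13.
This bounds M(r) := max_{|z|=r} |p(z)| from above; equality holds iff all terms c_k z^k can be made to align in phase at a single z on |z|=r.
Part (b). At z = 1 (real, on the circle |z| = r):
  p(1) = (1)·1^0 + (0)·1^1 + (-4)·1^2 + (4)·1^3 + (4)·1^4 = 5.
  |p(1)| = 5.
Check: |p(1)| = 5 ≤ 13 = M_tri(1). ✓ Equality does not hold at z = 1 (the coefficients have mixed signs, so the terms do not all align in phase there).

M_tri(1) = 13; |p(1)| = 5; equality at z=1: no.


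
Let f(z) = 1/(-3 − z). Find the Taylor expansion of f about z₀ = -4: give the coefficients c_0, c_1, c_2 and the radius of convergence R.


Let w = z − z₀, so z = z₀ + w.
Then -3 − z = -3 − (z₀ + w) = (-3 − z₀) − w = 1 − w.
f(z) = 1/(1 − w) = (1/(1)) · 1/(1 − w/(1)) = Σ_{n≥0} w^n / (1)^(n+1).
So c_n = 1/(1)^(n+1):
  c_0 = 1/(1)^1 = 1.
  c_1 = 1/(1)^2 = 1.
  c_2 = 1/(1)^3 = 1.
The series is valid for |w/d| < 1, i.e. |z − z₀| < |d|.
Radius of convergence: R = |-3 − z₀| = |1| = 1 (distance from z₀ to the singularity z = -3).

c_0 = 1, c_1 = 1, c_2 = 1; R = 1.


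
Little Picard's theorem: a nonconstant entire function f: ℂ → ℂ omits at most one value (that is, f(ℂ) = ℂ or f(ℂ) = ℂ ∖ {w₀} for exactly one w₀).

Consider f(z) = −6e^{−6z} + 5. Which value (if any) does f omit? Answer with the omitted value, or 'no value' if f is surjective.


Little Picard bounds the complement of f(ℂ) to at most one point.
e^{−6z} is never zero on ℂ, so -6·e^{−6z} takes every value in ℂ ∖ {0}. Adding 5 shifts the range to ℂ ∖ {5}. Thus f omits exactly the value 5.

Omitted value: 5.


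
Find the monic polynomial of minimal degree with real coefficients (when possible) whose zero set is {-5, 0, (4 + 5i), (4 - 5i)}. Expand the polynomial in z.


The polynomial is p(z) = ∏_{α ∈ S} (z − α), where S = {-5, 0, (4 + 5i), (4 - 5i)}.
Expanding the product yields: p(z) = z^4 -3·z^3 + z^2 + 205·z.
Note conjugate pairs combine to real quadratics: (z − (4+5i))(z − (4−5i)) = z² − 8z + 41.
The resulting polynomial has degree 4 and real coefficients as required.

p(z) = z^4 -3·z^3 + z^2 + 205·z.


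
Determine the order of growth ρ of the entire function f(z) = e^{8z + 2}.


|e^{8z + 2}| = e^{Re(8·z) + 2} ≤ e^{8|z|^1 + 2} = e^{8r^1 + 2} on |z| = r, so ρ ≤ 1. Choosing z on |z|=r so that 8·z is real positive (always possible by picking arg z appropriately) gives |f(z)| = e^{8r^1 + 2}, matching the bound. The additive constant 2 does not affect log log M(r) ~ 1·log r. Hence ρ = 1.
Therefore ρ = 1.

Order ρ = 1.


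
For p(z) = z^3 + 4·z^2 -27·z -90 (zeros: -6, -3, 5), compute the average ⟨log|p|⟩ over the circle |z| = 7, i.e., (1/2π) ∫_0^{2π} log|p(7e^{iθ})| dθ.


Zeros: -6, -3, 5; r = 7.
Inside |z| < r: -6, -3, 5. Outside (|z| ≥ r): ∅.
p(0) = -90, so log|p(0)| = log(90) = 4.4998.
Apply Jensen: I(r) = log|p(0)| + Σ_k log(r/|z_k|), summed over zeros inside |z| < r.
  log(r/|z_k|) for z_k = -6: log(7/6) = 0.1542
  log(r/|z_k|) for z_k = -3: log(7/3) = 0.8473
  log(r/|z_k|) for z_k = 5: log(7/5) = 0.3365
Sum over inside zeros: 1.3379.
I(r) = log|p(0)| + (inside sum) = 4.4998 + 1.3379 = 5.8377.
Closed form (all zeros inside, monic): I(r) = n·log(r) = 3·log(7) = 5.8377. ✓

I(r) ≈ 5.8377.


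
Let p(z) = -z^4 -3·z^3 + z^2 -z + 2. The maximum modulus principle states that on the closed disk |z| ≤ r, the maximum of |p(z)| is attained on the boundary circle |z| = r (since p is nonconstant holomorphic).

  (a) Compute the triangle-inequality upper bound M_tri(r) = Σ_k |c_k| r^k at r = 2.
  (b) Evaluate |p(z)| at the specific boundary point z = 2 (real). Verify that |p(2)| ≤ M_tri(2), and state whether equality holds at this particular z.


Coefficients: c_0 = 2, c_1 = -1, c_2 = 1, c_3 = -3, c_4 = -1. Radius r = 2.
Part (a). Triangle bound: M_tri(r) = Σ_k |c_k| r^k
  = |2|·2^0 + |-1|·2^1 + |1|·2^2 + |-3|·2^3 + |-1|·2^4
  = 2 + 2 + 4 + 24 + 16 = 48.
This bounds M(r) := max_{|z|=r} |p(z)| from above; equality holds iff all terms c_k z^k can be made to align in phase at a single z on |z|=r.
Part (b). At z = 2 (real, on the circle |z| = r):
  p(2) = (2)·2^0 + (-1)·2^1 + (1)·2^2 + (-3)·2^3 + (-1)·2^4 = -36.
  |p(2)| = 36.
Check: |p(2)| = 36 ≤ 48 = M_tri(2). ✓ Equality does not hold at z = 2 (the coefficients have mixed signs, so the terms do not all align in phase there).

M_tri(2) = 48; |p(2)| = 36; equality at z=2: no.


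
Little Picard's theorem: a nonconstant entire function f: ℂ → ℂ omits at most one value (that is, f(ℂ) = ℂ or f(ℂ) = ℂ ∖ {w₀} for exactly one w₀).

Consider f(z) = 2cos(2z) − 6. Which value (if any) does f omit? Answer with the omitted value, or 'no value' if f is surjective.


Little Picard bounds the complement of f(ℂ) to at most one point.
cos is entire and surjective onto ℂ: for every w ∈ ℂ, cos(ζ) = w has a solution ζ ∈ ℂ (e.g., via the complex inverse arccos). With ζ = 2z this gives z = ζ/(2). Then 2·cos(2z) takes every value in 2·ℂ = ℂ, and adding -6 is a bijection of ℂ. So f is surjective and omits no value. (Note: only on the real line is cos bounded by [−1, 1].)

Omitted value: no value.


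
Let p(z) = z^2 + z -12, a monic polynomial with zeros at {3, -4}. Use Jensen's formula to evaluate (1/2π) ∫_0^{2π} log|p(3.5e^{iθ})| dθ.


Zeros: -4, 3; r = 3.5.
Inside |z| < r: 3. Outside (|z| ≥ r): -4.
p(0) = -12, so log|p(0)| = log(12) = 2.4849.
Apply Jensen: I(r) = log|p(0)| + Σ_k log(r/|z_k|), summed over zeros inside |z| < r.
  log(r/|z_k|) for z_k = 3: log(3.5/3) = 0.1542
  Outside zeros (-4) contribute nothing to the Jensen sum.
Sum over inside zeros: 0.1542.
I(r) = log|p(0)| + (inside sum) = 2.4849 + 0.1542 = 2.6391.
Note: since some zeros are outside |z| ≤ r, the simplified n·log(r) form does NOT apply — only the inside zeros contribute.

I(r) ≈ 2.6391.


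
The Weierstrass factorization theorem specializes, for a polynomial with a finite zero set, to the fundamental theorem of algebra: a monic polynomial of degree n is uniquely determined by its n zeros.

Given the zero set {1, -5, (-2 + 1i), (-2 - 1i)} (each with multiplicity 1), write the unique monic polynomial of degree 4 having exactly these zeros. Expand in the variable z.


The polynomial is p(z) = ∏_{α ∈ S} (z − α), where S = {1, -5, (-2 + 1i), (-2 - 1i)}.
Expanding the product yields: p(z) = z^4 + 8·z^3 + 16·z^2 -25.
Note conjugate pairs combine to real quadratics: (z − (-2+1i))(z − (-2−1i)) = z² + 4z + 5.
The resulting polynomial has degree 4 and real coefficients as required.

p(z) = z^4 + 8·z^3 + 16·z^2 -25.


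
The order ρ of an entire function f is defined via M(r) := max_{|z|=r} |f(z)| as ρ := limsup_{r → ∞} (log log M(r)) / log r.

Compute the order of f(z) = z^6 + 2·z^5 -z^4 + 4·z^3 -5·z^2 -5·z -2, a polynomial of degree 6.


|f(z)| ≤ Σ|c_k|·r^k = O(r^6) as r → ∞. Polynomial growth is O(e^{r^ε}) for every ε > 0 (since r^6/e^{r^ε} → 0), so ρ ≤ ε for all ε > 0, i.e. ρ = 0. Every nonconstant polynomial has order 0.
Therefore ρ = 0.

Order ρ = 0.


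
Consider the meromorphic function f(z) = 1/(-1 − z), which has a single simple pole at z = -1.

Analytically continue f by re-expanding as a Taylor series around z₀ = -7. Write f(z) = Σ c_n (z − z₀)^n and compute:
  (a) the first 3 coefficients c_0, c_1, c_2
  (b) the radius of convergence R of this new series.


Let w = z − z₀, so z = z₀ + w.
Then -1 − z = -1 − (z₀ + w) = (-1 − z₀) − w = 6 − w.
f(z) = 1/(6 − w) = (1/(6)) · 1/(1 − w/(6)) = Σ_{n≥0} w^n / (6)^(n+1).
So c_n = 1/(6)^(n+1):
  c_0 = 1/(6)^1 = 1/6.
  c_1 = 1/(6)^2 = 1/36.
  c_2 = 1/(6)^3 = 1/216.
The series is valid for |w/d| < 1, i.e. |z − z₀| < |d|.
Radius of convergence: R = |-1 − z₀| = |6| = 6 (distance from z₀ to the singularity z = -1).

c_0 = 1/6, c_1 = 1/36, c_2 = 1/216; R = 6.


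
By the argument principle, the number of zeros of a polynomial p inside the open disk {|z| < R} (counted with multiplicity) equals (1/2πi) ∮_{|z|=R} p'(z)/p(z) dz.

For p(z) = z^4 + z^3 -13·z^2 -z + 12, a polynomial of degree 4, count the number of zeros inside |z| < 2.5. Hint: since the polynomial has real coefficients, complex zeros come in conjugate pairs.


The zeros of p are: 3, -4, 1, -1.
Their magnitudes are: 3, 4, 1, 1.
Zeros with |z| < R = 2.5: 1, -1.
Count = 2.
By the argument principle, (1/2πi) ∮_{|z|=R} p'(z)/p(z) dz equals exactly this count.

Number of zeros inside |z| < 2.5: 2.


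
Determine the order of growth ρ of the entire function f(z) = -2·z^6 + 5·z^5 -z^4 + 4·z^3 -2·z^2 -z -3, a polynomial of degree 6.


|f(z)| ≤ Σ|c_k|·r^k = O(r^6) as r → ∞. Polynomial growth is O(e^{r^ε}) for every ε > 0 (since r^6/e^{r^ε} → 0), so ρ ≤ ε for all ε > 0, i.e. ρ = 0. Every nonconstant polynomial has order 0.
Therefore ρ = 0.

Order ρ = 0.


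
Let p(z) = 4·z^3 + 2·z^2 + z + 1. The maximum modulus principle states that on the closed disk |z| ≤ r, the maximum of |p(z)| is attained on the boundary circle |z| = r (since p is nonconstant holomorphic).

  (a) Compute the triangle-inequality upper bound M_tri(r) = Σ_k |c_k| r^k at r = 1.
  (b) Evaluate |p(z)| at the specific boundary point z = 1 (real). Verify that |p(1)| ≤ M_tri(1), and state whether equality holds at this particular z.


Coefficients: c_0 = 1, c_1 = 1, c_2 = 2, c_3 = 4. Radius r = 1.
Part (a). Triangle bound: M_tri(r) = Σ_k |c_k| r^k
  = |1|·1^0 + |1|·1^1 + |2|·1^2 + |4|·1^3
  = 1 + 1 + 2 + 4 = 8.
This bounds M(r) := max_{|z|=r} |p(z)| from above; equality holds iff all terms c_k z^k can be made to align in phase at a single z on |z|=r.
Part (b). At z = 1 (real, on the circle |z| = r):
  p(1) = (1)·1^0 + (1)·1^1 + (2)·1^2 + (4)·1^3 = 8.
  |p(1)| = 8.
Since all nonzero coefficients share the same sign, |p(1)| = 8 = M_tri(1); the triangle bound is attained at z = 1, so in fact M(r) = 8.

M_tri(1) = 8; |p(1)| = 8; equality at z=1: yes.


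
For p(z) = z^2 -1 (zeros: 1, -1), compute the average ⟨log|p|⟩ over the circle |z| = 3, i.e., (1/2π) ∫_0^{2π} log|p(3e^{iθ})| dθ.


Zeros: -1, 1; r = 3.
Inside |z| < r: -1, 1. Outside (|z| ≥ r): ∅.
p(0) = -1, so log|p(0)| = log(1) = 0.0000.
Apply Jensen: I(r) = log|p(0)| + Σ_k log(r/|z_k|), summed over zeros inside |z| < r.
  log(r/|z_k|) for z_k = 1: log(3/1) = 1.0986
  log(r/|z_k|) for z_k = -1: log(3/1) = 1.0986
Sum over inside zeros: 2.1972.
I(r) = log|p(0)| + (inside sum) = 0.0000 + 2.1972 = 2.1972.
Closed form (all zeros inside, monic): I(r) = n·log(r) = 2·log(3) = 2.1972. ✓

I(r) ≈ 2.1972.


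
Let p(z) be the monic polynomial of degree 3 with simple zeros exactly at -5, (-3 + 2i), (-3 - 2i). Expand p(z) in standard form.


The polynomial is p(z) = ∏_{α ∈ S} (z − α), where S = {-5, (-3 + 2i), (-3 - 2i)}.
Expanding the product yields: p(z) = z^3 + 11·z^2 + 43·z + 65.
Note conjugate pairs combine to real quadratics: (z − (-3+2i))(z − (-3−2i)) = z² + 6z + 13.
The resulting polynomial has degree 3 and real coefficients as required.

p(z) = z^3 + 11·z^2 + 43·z + 65.


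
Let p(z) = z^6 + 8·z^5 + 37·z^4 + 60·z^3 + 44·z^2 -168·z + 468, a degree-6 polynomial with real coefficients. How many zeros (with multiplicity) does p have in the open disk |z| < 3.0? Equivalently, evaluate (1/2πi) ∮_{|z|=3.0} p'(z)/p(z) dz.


The zeros of p are: (1 + 1i), (1 - 1i), (-3 + 3i), (-3 - 3i), (-2 + 3i), (-2 - 3i).
Their magnitudes are: 1.414, 1.414, 4.243, 4.243, 3.606, 3.606.
Zeros with |z| < R = 3.0: (1 + 1i), (1 - 1i).
Count = 2.
By the argument principle, (1/2πi) ∮_{|z|=R} p'(z)/p(z) dz equals exactly this count.

Number of zeros inside |z| < 3.0: 2.


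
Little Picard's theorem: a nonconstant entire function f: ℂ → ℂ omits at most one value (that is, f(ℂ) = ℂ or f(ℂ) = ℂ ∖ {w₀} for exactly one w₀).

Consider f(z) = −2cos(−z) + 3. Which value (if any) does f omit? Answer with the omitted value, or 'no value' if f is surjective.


Little Picard bounds the complement of f(ℂ) to at most one point.
cos is entire and surjective onto ℂ: for every w ∈ ℂ, cos(ζ) = w has a solution ζ ∈ ℂ (e.g., via the complex inverse arccos). With ζ = −z this gives z = ζ/(-1). Then -2·cos(−z) takes every value in -2·ℂ = ℂ, and adding 3 is a bijection of ℂ. So f is surjective and omits no value. (Note: only on the real line is cos bounded by [−1, 1].)

Omitted value: no value.


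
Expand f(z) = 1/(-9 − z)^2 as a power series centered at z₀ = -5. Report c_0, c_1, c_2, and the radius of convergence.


Let w = z − z₀, so z = z₀ + w.
Then -9 − z = -9 − (z₀ + w) = (-9 − z₀) − w = -4 − w.
f(z) = 1/(-4 − w)^2 = (1/(-4)^2) · (1 − w/(-4))^{−2}.
By the binomial series (1−u)^{−2} = Σ_{n≥0} C(n+1, 1) u^n for |u|<1, with u = w/(-4):
  c_n = C(n+1, 1) / (-4)^(n+2).
  c_0 = 1/(-4)^2 = 1/16.
  c_1 = 2/(-4)^3 = -1/32.
  c_2 = 3/(-4)^4 = 3/256.
The series is valid for |w/d| < 1, i.e. |z − z₀| < |d|.
Radius of convergence: R = |-9 − z₀| = |-4| = 4 (distance from z₀ to the singularity z = -9).

c_0 = 1/16, c_1 = -1/32, c_2 = 3/256; R = 4.


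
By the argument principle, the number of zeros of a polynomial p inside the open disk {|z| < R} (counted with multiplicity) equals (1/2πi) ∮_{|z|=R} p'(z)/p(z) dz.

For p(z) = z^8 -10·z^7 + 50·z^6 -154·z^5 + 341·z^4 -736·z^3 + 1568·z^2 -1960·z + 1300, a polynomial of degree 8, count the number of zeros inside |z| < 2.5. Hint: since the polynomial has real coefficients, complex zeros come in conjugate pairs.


The zeros of p are: (-1 + 2i), (-1 - 2i), (1 + 1i), (1 - 1i), (2 + 3i), (2 - 3i), (3 + 1i), (3 - 1i).
Their magnitudes are: 2.236, 2.236, 1.414, 1.414, 3.606, 3.606, 3.162, 3.162.
Zeros with |z| < R = 2.5: (-1 + 2i), (-1 - 2i), (1 + 1i), (1 - 1i).
Count = 4.
By the argument principle, (1/2πi) ∮_{|z|=R} p'(z)/p(z) dz equals exactly this count.

Number of zeros inside |z| < 2.5: 4.


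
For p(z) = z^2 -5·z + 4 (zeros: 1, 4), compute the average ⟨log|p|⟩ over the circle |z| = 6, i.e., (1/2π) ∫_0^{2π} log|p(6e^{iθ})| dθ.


Zeros: 1, 4; r = 6.
Inside |z| < r: 1, 4. Outside (|z| ≥ r): ∅.
p(0) = 4, so log|p(0)| = log(4) = 1.3863.
Apply Jensen: I(r) = log|p(0)| + Σ_k log(r/|z_k|), summed over zeros inside |z| < r.
  log(r/|z_k|) for z_k = 1: log(6/1) = 1.7918
  log(r/|z_k|) for z_k = 4: log(6/4) = 0.4055
Sum over inside zeros: 2.1972.
I(r) = log|p(0)| + (inside sum) = 1.3863 + 2.1972 = 3.5835.
Closed form (all zeros inside, monic): I(r) = n·log(r) = 2·log(6) = 3.5835. ✓

I(r) ≈ 3.5835.


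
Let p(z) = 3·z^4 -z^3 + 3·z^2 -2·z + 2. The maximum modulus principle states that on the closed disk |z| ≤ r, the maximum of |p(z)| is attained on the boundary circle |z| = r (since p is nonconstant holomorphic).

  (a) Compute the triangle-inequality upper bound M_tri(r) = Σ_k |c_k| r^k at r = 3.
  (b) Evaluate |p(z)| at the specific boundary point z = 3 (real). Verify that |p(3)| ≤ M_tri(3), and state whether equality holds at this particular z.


Coefficients: c_0 = 2, c_1 = -2, c_2 = 3, c_3 = -1, c_4 = 3. Radius r = 3.
Part (a). Triangle bound: M_tri(r) = Σ_k |c_k| r^k
  = |2|·3^0 + |-2|·3^1 + |3|·3^2 + |-1|·3^3 + |3|·3^4
  = 2 + 6 + 27 + 27 + 243 = 305.
This bounds M(r) := max_{|z|=r} |p(z)| from above; equality holds iff all terms c_k z^k can be made to align in phase at a single z on |z|=r.
Part (b). At z = 3 (real, on the circle |z| = r):
  p(3) = (2)·3^0 + (-2)·3^1 + (3)·3^2 + (-1)·3^3 + (3)·3^4 = 239.
  |p(3)| = 239.
Check: |p(3)| = 239 ≤ 305 = M_tri(3). ✓ Equality does not hold at z = 3 (the coefficients have mixed signs, so the terms do not all align in phase there).

M_tri(3) = 305; |p(3)| = 239; equality at z=3: no.


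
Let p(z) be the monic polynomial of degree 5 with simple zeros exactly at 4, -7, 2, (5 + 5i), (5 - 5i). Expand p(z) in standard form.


The polynomial is p(z) = ∏_{α ∈ S} (z − α), where S = {4, -7, 2, (5 + 5i), (5 - 5i)}.
Expanding the product yields: p(z) = z^5 -9·z^4 + 6·z^3 + 446·z^2 -2260·z + 2800.
Note conjugate pairs combine to real quadratics: (z − (5+5i))(z − (5−5i)) = z² − 10z + 50.
The resulting polynomial has degree 5 and real coefficients as required.

p(z) = z^5 -9·z^4 + 6·z^3 + 446·z^2 -2260·z + 2800.


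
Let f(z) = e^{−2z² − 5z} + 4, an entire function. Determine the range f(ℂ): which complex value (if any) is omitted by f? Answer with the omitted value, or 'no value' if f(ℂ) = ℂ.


Little Picard bounds the complement of f(ℂ) to at most one point.
The exponent g(z) = −2z² − 5z is a nonconstant polynomial, hence surjective onto ℂ. So e^{g(z)} takes every value in {e^w : w ∈ ℂ} = ℂ ∖ {0}. Adding 4 shifts the range to ℂ ∖ {4}. f omits exactly 4.

Omitted value: 4.


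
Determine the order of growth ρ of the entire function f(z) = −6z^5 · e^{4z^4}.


M(r) = max_{|z|=r} |-6|·|z|^5·|e^{4z^4}| = 6·r^5 · e^{4r^4} (the factors attain their maxima compatibly on |z|=r). Then log M(r) = log 6 + 5·log r + 4r^4, dominated by the last term, so log log M(r) ~ 4·log r. The polynomial factor -6z^5 contributes only a log r term and does not affect the order. ρ = 4.
Therefore ρ = 4.

Order ρ = 4.


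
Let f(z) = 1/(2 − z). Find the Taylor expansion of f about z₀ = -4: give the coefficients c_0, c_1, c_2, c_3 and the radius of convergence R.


Let w = z − z₀, so z = z₀ + w.
Then 2 − z = 2 − (z₀ + w) = (2 − z₀) − w = 6 − w.
f(z) = 1/(6 − w) = (1/(6)) · 1/(1 − w/(6)) = Σ_{n≥0} w^n / (6)^(n+1).
So c_n = 1/(6)^(n+1):
  c_0 = 1/(6)^1 = 1/6.
  c_1 = 1/(6)^2 = 1/36.
  c_2 = 1/(6)^3 = 1/216.
  c_3 = 1/(6)^4 = 1/1296.
The series is valid for |w/d| < 1, i.e. |z − z₀| < |d|.
Radius of convergence: R = |2 − z₀| = |6| = 6 (distance from z₀ to the singularity z = 2).

c_0 = 1/6, c_1 = 1/36, c_2 = 1/216, c_3 = 1/1296; R = 6.


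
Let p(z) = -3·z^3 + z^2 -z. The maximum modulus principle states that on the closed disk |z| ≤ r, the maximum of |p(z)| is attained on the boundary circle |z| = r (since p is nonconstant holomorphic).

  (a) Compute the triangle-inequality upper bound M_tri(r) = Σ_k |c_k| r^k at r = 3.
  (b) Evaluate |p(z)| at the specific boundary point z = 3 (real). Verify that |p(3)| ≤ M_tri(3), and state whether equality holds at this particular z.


Coefficients: c_0 = 0, c_1 = -1, c_2 = 1, c_3 = -3. Radius r = 3.
Part (a). Triangle bound: M_tri(r) = Σ_k |c_k| r^k
  = |0|·3^0 + |-1|·3^1 + |1|·3^2 + |-3|·3^3
  = 0 + 3 + 9 + 81 = 93.
This bounds M(r) := max_{|z|=r} |p(z)| from above; equality holds iff all terms c_k z^k can be made to align in phase at a single z on |z|=r.
Part (b). At z = 3 (real, on the circle |z| = r):
  p(3) = (0)·3^0 + (-1)·3^1 + (1)·3^2 + (-3)·3^3 = -75.
  |p(3)| = 75.
Check: |p(3)| = 75 ≤ 93 = M_tri(3). ✓ Equality does not hold at z = 3 (the coefficients have mixed signs, so the terms do not all align in phase there).

M_tri(3) = 93; |p(3)| = 75; equality at z=3: no.


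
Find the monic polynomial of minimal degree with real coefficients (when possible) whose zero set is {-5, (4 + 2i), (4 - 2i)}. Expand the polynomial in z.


The polynomial is p(z) = ∏_{α ∈ S} (z − α), where S = {-5, (4 + 2i), (4 - 2i)}.
Expanding the product yields: p(z) = z^3 -3·z^2 -20·z + 100.
Note conjugate pairs combine to real quadratics: (z − (4+2i))(z − (4−2i)) = z² − 8z + 20.
The resulting polynomial has degree 3 and real coefficients as required.

p(z) = z^3 -3·z^2 -20·z + 100.


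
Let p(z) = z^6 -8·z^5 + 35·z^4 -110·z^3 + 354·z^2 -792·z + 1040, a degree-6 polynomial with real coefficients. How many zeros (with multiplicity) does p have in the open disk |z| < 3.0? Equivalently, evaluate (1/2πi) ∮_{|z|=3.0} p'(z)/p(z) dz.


The zeros of p are: (-1 + 3i), (-1 - 3i), (2 + 2i), (2 - 2i), (3 + 2i), (3 - 2i).
Their magnitudes are: 3.162, 3.162, 2.828, 2.828, 3.606, 3.606.
Zeros with |z| < R = 3.0: (2 + 2i), (2 - 2i).
Count = 2.
By the argument principle, (1/2πi) ∮_{|z|=R} p'(z)/p(z) dz equals exactly this count.

Number of zeros inside |z| < 3.0: 2.


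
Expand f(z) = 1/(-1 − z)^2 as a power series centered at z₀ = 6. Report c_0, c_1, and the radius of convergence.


Let w = z − z₀, so z = z₀ + w.
Then -1 − z = -1 − (z₀ + w) = (-1 − z₀) − w = -7 − w.
f(z) = 1/(-7 − w)^2 = (1/(-7)^2) · (1 − w/(-7))^{−2}.
By the binomial series (1−u)^{−2} = Σ_{n≥0} C(n+1, 1) u^n for |u|<1, with u = w/(-7):
  c_n = C(n+1, 1) / (-7)^(n+2).
  c_0 = 1/(-7)^2 = 1/49.
  c_1 = 2/(-7)^3 = -2/343.
The series is valid for |w/d| < 1, i.e. |z − z₀| < |d|.
Radius of convergence: R = |-1 − z₀| = |-7| = 7 (distance from z₀ to the singularity z = -1).

c_0 = 1/49, c_1 = -2/343; R = 7.


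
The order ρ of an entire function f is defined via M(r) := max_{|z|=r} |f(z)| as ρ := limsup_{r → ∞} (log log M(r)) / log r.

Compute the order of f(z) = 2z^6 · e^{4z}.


M(r) = max_{|z|=r} |2|·|z|^6·|e^{4z}| = 2·r^6 · e^{4r^1} (the factors attain their maxima compatibly on |z|=r). Then log M(r) = log 2 + 6·log r + 4r^1, dominated by the last term, so log log M(r) ~ 1·log r. The polynomial factor 2z^6 contributes only a log r term and does not affect the order. ρ = 1.
Therefore ρ = 1.

Order ρ = 1.


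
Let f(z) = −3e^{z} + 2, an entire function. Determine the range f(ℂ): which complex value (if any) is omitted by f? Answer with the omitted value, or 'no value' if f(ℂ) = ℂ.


Little Picard bounds the complement of f(ℂ) to at most one point.
e^{z} is never zero on ℂ, so -3·e^{z} takes every value in ℂ ∖ {0}. Adding 2 shifts the range to ℂ ∖ {2}. Thus f omits exactly the value 2.

Omitted value: 2.


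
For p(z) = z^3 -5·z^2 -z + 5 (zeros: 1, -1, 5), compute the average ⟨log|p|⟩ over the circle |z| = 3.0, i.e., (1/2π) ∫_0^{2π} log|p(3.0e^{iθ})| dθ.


Zeros: -1, 1, 5; r = 3.0.
Inside |z| < r: -1, 1. Outside (|z| ≥ r): 5.
p(0) = 5, so log|p(0)| = log(5) = 1.6094.
Apply Jensen: I(r) = log|p(0)| + Σ_k log(r/|z_k|), summed over zeros inside |z| < r.
  log(r/|z_k|) for z_k = 1: log(3.0/1) = 1.0986
  log(r/|z_k|) for z_k = -1: log(3.0/1) = 1.0986
  Outside zeros (5) contribute nothing to the Jensen sum.
Sum over inside zeros: 2.1972.
I(r) = log|p(0)| + (inside sum) = 1.6094 + 2.1972 = 3.8067.
Note: since some zeros are outside |z| ≤ r, the simplified n·log(r) form does NOT apply — only the inside zeros contribute.

I(r) ≈ 3.8067.


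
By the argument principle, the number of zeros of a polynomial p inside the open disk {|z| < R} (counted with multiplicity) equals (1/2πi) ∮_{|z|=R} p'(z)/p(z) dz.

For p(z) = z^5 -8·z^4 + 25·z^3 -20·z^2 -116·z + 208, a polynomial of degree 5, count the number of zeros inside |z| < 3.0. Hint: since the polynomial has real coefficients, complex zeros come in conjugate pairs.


The zeros of p are: 2, 4, (2 + 3i), (2 - 3i), -2.
Their magnitudes are: 2, 4, 3.606, 3.606, 2.
Zeros with |z| < R = 3.0: 2, -2.
Count = 2.
By the argument principle, (1/2πi) ∮_{|z|=R} p'(z)/p(z) dz equals exactly this count.

Number of zeros inside |z| < 3.0: 2.


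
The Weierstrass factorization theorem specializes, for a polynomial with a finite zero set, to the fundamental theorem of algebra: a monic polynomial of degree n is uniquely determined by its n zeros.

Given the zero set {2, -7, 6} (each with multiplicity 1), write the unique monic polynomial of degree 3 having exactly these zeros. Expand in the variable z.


The polynomial is p(z) = ∏_{α ∈ S} (z − α), where S = {2, -7, 6}.
Expanding the product yields: p(z) = z^3 -z^2 -44·z + 84.
The resulting polynomial has degree 3 and real coefficients as required.

p(z) = z^3 -z^2 -44·z + 84.


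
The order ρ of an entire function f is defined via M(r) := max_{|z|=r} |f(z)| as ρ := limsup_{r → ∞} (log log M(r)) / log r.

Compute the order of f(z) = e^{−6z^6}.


|e^{−6z^6}| = e^{Re(-6·z^6) + 0} ≤ e^{6|z|^6 + 0} = e^{6r^6 + 0} on |z| = r, so ρ ≤ 6. Choosing z on |z|=r so that -6·z^6 is real positive (always possible by picking arg z appropriately) gives |f(z)| = e^{6r^6 + 0}, matching the bound. The additive constant 0 does not affect log log M(r) ~ 6·log r. Hence ρ = 6.
Therefore ρ = 6.

Order ρ = 6.


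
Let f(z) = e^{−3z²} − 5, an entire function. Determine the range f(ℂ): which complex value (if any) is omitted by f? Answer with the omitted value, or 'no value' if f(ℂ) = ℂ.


Little Picard bounds the complement of f(ℂ) to at most one point.
The exponent g(z) = −3z² is a nonconstant polynomial, hence surjective onto ℂ. So e^{g(z)} takes every value in {e^w : w ∈ ℂ} = ℂ ∖ {0}. Adding -5 shifts the range to ℂ ∖ {-5}. f omits exactly -5.

Omitted value: -5.


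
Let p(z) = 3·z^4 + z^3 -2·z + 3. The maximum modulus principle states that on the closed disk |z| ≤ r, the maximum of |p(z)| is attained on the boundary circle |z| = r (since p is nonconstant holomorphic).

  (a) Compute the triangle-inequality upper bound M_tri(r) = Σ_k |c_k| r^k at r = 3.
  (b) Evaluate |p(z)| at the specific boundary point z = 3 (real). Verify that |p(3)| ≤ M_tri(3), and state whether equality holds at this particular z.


Coefficients: c_0 = 3, c_1 = -2, c_2 = 0, c_3 = 1, c_4 = 3. Radius r = 3.
Part (a). Triangle bound: M_tri(r) = Σ_k |c_k| r^k
  = |3|·3^0 + |-2|·3^1 + |0|·3^2 + |1|·3^3 + |3|·3^4
  = 3 + 6 + 0 + 27 + 243 = 279.
This bounds M(r) := max_{|z|=r} |p(z)| from above; equality holds iff all terms c_k z^k can be made to align in phase at a single z on |z|=r.
Part (b). At z = 3 (real, on the circle |z| = r):
  p(3) = (3)·3^0 + (-2)·3^1 + (0)·3^2 + (1)·3^3 + (3)·3^4 = 267.
  |p(3)| = 267.
Check: |p(3)| = 267 ≤ 279 = M_tri(3). ✓ Equality does not hold at z = 3 (the coefficients have mixed signs, so the terms do not all align in phase there).

M_tri(3) = 279; |p(3)| = 267; equality at z=3: no.


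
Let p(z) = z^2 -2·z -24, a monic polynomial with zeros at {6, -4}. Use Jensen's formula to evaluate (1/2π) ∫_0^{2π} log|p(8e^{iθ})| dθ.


Zeros: -4, 6; r = 8.
Inside |z| < r: -4, 6. Outside (|z| ≥ r): ∅.
p(0) = -24, so log|p(0)| = log(24) = 3.1781.
Apply Jensen: I(r) = log|p(0)| + Σ_k log(r/|z_k|), summed over zeros inside |z| < r.
  log(r/|z_k|) for z_k = 6: log(8/6) = 0.2877
  log(r/|z_k|) for z_k = -4: log(8/4) = 0.6931
Sum over inside zeros: 0.9808.
I(r) = log|p(0)| + (inside sum) = 3.1781 + 0.9808 = 4.1589.
Closed form (all zeros inside, monic): I(r) = n·log(r) = 2·log(8) = 4.1589. ✓

I(r) ≈ 4.1589.


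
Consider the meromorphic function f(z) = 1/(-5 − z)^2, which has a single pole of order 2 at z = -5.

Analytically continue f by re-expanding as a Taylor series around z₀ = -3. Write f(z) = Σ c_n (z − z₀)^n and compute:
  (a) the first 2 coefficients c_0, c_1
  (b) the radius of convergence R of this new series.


Let w = z − z₀, so z = z₀ + w.
Then -5 − z = -5 − (z₀ + w) = (-5 − z₀) − w = -2 − w.
f(z) = 1/(-2 − w)^2 = (1/(-2)^2) · (1 − w/(-2))^{−2}.
By the binomial series (1−u)^{−2} = Σ_{n≥0} C(n+1, 1) u^n for |u|<1, with u = w/(-2):
  c_n = C(n+1, 1) / (-2)^(n+2).
  c_0 = 1/(-2)^2 = 1/4.
  c_1 = 2/(-2)^3 = -1/4.
The series is valid for |w/d| < 1, i.e. |z − z₀| < |d|.
Radius of convergence: R = |-5 − z₀| = |-2| = 2 (distance from z₀ to the singularity z = -5).

c_0 = 1/4, c_1 = -1/4; R = 2.


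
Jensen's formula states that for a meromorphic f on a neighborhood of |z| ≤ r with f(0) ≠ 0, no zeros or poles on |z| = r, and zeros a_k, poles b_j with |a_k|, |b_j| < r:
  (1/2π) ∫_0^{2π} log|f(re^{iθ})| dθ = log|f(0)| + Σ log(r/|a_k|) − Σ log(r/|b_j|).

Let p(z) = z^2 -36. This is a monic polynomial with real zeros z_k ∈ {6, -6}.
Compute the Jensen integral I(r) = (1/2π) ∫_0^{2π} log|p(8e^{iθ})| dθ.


Zeros: -6, 6; r = 8.
Inside |z| < r: -6, 6. Outside (|z| ≥ r): ∅.
p(0) = -36, so log|p(0)| = log(36) = 3.5835.
Apply Jensen: I(r) = log|p(0)| + Σ_k log(r/|z_k|), summed over zeros inside |z| < r.
  log(r/|z_k|) for z_k = 6: log(8/6) = 0.2877
  log(r/|z_k|) for z_k = -6: log(8/6) = 0.2877
Sum over inside zeros: 0.5754.
I(r) = log|p(0)| + (inside sum) = 3.5835 + 0.5754 = 4.1589.
Closed form (all zeros inside, monic): I(r) = n·log(r) = 2·log(8) = 4.1589. ✓

I(r) ≈ 4.1589.


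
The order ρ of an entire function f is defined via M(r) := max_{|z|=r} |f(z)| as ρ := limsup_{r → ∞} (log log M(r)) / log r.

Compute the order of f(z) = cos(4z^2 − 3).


Write cos(w) = (e^{iw} ± e^{−iw})/(2 or 2i), so |cos(w)| ≤ e^{|w|}. With w = 4z^2 − 3, |w| ≤ 4r^2 + 3 on |z|=r, giving M(r) ≤ e^{4r^2 + 3} and ρ ≤ 2. For the lower bound, choose z on |z|=r with 4z^2 purely imaginary of modulus 4r^2; then |cos(4z^2 − 3)| grows like e^{4r^2}/2, so ρ ≥ 2. Hence ρ = 2.
Therefore ρ = 2.

Order ρ = 2.


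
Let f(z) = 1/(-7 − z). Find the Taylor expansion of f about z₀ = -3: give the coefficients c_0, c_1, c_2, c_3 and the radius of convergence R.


Let w = z − z₀, so z = z₀ + w.
Then -7 − z = -7 − (z₀ + w) = (-7 − z₀) − w = -4 − w.
f(z) = 1/(-4 − w) = (1/(-4)) · 1/(1 − w/(-4)) = Σ_{n≥0} w^n / (-4)^(n+1).
So c_n = 1/(-4)^(n+1):
  c_0 = 1/(-4)^1 = -1/4.
  c_1 = 1/(-4)^2 = 1/16.
  c_2 = 1/(-4)^3 = -1/64.
  c_3 = 1/(-4)^4 = 1/256.
The series is valid for |w/d| < 1, i.e. |z − z₀| < |d|.
Radius of convergence: R = |-7 − z₀| = |-4| = 4 (distance from z₀ to the singularity z = -7).

c_0 = -1/4, c_1 = 1/16, c_2 = -1/64, c_3 = 1/256; R = 4.


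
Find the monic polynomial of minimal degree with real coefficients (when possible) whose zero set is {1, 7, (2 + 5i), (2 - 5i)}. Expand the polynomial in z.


The polynomial is p(z) = ∏_{α ∈ S} (z − α), where S = {1, 7, (2 + 5i), (2 - 5i)}.
Expanding the product yields: p(z) = z^4 -12·z^3 + 68·z^2 -260·z + 203.
Note conjugate pairs combine to real quadratics: (z − (2+5i))(z − (2−5i)) = z² − 4z + 29.
The resulting polynomial has degree 4 and real coefficients as required.

p(z) = z^4 -12·z^3 + 68·z^2 -260·z + 203.


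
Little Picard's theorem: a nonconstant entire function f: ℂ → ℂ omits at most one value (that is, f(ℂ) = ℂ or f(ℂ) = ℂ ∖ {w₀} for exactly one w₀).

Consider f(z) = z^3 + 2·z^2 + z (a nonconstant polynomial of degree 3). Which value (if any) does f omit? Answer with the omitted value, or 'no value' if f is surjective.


Little Picard bounds the complement of f(ℂ) to at most one point.
For every w ∈ ℂ, the equation p(z) − w = 0 is a nonconstant polynomial in z and hence has at least one root by the fundamental theorem of algebra. So p is surjective onto ℂ, omitting no value.

Omitted value: no value.


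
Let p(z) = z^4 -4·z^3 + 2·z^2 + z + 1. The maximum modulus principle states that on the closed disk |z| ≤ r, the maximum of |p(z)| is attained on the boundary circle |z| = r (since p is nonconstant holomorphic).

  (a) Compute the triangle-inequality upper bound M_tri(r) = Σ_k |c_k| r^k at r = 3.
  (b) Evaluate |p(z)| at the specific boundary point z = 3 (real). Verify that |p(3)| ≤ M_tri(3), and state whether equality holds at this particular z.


Coefficients: c_0 = 1, c_1 = 1, c_2 = 2, c_3 = -4, c_4 = 1. Radius r = 3.
Part (a). Triangle bound: M_tri(r) = Σ_k |c_k| r^k
  = |1|·3^0 + |1|·3^1 + |2|·3^2 + |-4|·3^3 + |1|·3^4
  = 1 + 3 + 18 + 108 + 81 = 211.
This bounds M(r) := max_{|z|=r} |p(z)| from above; equality holds iff all terms c_k z^k can be made to align in phase at a single z on |z|=r.
Part (b). At z = 3 (real, on the circle |z| = r):
  p(3) = (1)·3^0 + (1)·3^1 + (2)·3^2 + (-4)·3^3 + (1)·3^4 = -5.
  |p(3)| = 5.
Check: |p(3)| = 5 ≤ 211 = M_tri(3). ✓ Equality does not hold at z = 3 (the coefficients have mixed signs, so the terms do not all align in phase there).

M_tri(3) = 211; |p(3)| = 5; equality at z=3: no.


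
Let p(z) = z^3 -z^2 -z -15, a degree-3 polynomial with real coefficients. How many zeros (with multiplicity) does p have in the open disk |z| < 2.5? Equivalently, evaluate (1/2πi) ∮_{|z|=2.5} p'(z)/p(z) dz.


The zeros of p are: 3, (-1 + 2i), (-1 - 2i).
Their magnitudes are: 3, 2.236, 2.236.
Zeros with |z| < R = 2.5: (-1 + 2i), (-1 - 2i).
Count = 2.
By the argument principle, (1/2πi) ∮_{|z|=R} p'(z)/p(z) dz equals exactly this count.

Number of zeros inside |z| < 2.5: 2.


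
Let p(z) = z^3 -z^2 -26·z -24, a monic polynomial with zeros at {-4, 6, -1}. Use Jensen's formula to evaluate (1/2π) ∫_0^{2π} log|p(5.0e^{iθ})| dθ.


Zeros: -4, -1, 6; r = 5.0.
Inside |z| < r: -4, -1. Outside (|z| ≥ r): 6.
p(0) = -24, so log|p(0)| = log(24) = 3.1781.
Apply Jensen: I(r) = log|p(0)| + Σ_k log(r/|z_k|), summed over zeros inside |z| < r.
  log(r/|z_k|) for z_k = -4: log(5.0/4) = 0.2231
  log(r/|z_k|) for z_k = -1: log(5.0/1) = 1.6094
  Outside zeros (6) contribute nothing to the Jensen sum.
Sum over inside zeros: 1.8326.
I(r) = log|p(0)| + (inside sum) = 3.1781 + 1.8326 = 5.0106.
Note: since some zeros are outside |z| ≤ r, the simplified n·log(r) form does NOT apply — only the inside zeros contribute.

I(r) ≈ 5.0106.


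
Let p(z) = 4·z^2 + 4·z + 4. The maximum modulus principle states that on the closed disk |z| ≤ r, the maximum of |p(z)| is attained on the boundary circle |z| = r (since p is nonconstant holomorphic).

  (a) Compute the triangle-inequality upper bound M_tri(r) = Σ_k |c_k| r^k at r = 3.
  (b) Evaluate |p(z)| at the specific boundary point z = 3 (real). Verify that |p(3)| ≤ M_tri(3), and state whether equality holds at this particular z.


Coefficients: c_0 = 4, c_1 = 4, c_2 = 4. Radius r = 3.
Part (a). Triangle bound: M_tri(r) = Σ_k |c_k| r^k
  = |4|·3^0 + |4|·3^1 + |4|·3^2
  = 4 + 12 + 36 = 52.
This bounds M(r) := max_{|z|=r} |p(z)| from above; equality holds iff all terms c_k z^k can be made to align in phase at a single z on |z|=r.
Part (b). At z = 3 (real, on the circle |z| = r):
  p(3) = (4)·3^0 + (4)·3^1 + (4)·3^2 = 52.
  |p(3)| = 52.
Since all nonzero coefficients share the same sign, |p(3)| = 52 = M_tri(3); the triangle bound is attained at z = 3, so in fact M(r) = 52.

M_tri(3) = 52; |p(3)| = 52; equality at z=3: yes.


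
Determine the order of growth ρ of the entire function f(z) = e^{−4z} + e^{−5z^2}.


Each summand is entire of order 1 and 2 respectively (as in the single-exponential case). The order of a sum is at most the max of the orders, so ρ ≤ 2. For the lower bound: on |z|=r choose arg z so that -5z^2 is real positive; then |e^{-5z^2}| = e^{5r^2} while |e^{-4z}| ≤ e^{4r^1} = o(e^{5r^2}). So |f| ≥ e^{5r^2}(1 − o(1)) and ρ ≥ 2. Hence ρ = max(1, 2) = 2.
Therefore ρ = 2.

Order ρ = 2.


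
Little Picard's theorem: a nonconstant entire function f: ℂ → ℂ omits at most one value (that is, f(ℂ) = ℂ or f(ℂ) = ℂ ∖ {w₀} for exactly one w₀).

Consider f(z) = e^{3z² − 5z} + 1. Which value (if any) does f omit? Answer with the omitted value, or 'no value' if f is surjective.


Little Picard bounds the complement of f(ℂ) to at most one point.
The exponent g(z) = 3z² − 5z is a nonconstant polynomial, hence surjective onto ℂ. So e^{g(z)} takes every value in {e^w : w ∈ ℂ} = ℂ ∖ {0}. Adding 1 shifts the range to ℂ ∖ {1}. f omits exactly 1.

Omitted value: 1.


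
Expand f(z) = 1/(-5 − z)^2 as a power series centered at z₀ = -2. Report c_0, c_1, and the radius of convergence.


Let w = z − z₀, so z = z₀ + w.
Then -5 − z = -5 − (z₀ + w) = (-5 − z₀) − w = -3 − w.
f(z) = 1/(-3 − w)^2 = (1/(-3)^2) · (1 − w/(-3))^{−2}.
By the binomial series (1−u)^{−2} = Σ_{n≥0} C(n+1, 1) u^n for |u|<1, with u = w/(-3):
  c_n = C(n+1, 1) / (-3)^(n+2).
  c_0 = 1/(-3)^2 = 1/9.
  c_1 = 2/(-3)^3 = -2/27.
The series is valid for |w/d| < 1, i.e. |z − z₀| < |d|.
Radius of convergence: R = |-5 − z₀| = |-3| = 3 (distance from z₀ to the singularity z = -5).

c_0 = 1/9, c_1 = -2/27; R = 3.


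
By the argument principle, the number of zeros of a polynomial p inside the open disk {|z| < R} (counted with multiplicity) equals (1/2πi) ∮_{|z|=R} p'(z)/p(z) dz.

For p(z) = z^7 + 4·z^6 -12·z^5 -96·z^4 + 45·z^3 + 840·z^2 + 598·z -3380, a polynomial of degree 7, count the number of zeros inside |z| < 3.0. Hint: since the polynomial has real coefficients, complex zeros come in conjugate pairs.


The zeros of p are: 2, (3 + 1i), (3 - 1i), (-3 + 2i), (-3 - 2i), (-3 + 2i), (-3 - 2i).
Their magnitudes are: 2, 3.162, 3.162, 3.606, 3.606, 3.606, 3.606.
Zeros with |z| < R = 3.0: 2.
Count = 1.
By the argument principle, (1/2πi) ∮_{|z|=R} p'(z)/p(z) dz equals exactly this count.

Number of zeros inside |z| < 3.0: 1.


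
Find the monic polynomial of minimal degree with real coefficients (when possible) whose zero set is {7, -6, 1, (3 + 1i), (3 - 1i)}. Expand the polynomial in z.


The polynomial is p(z) = ∏_{α ∈ S} (z − α), where S = {7, -6, 1, (3 + 1i), (3 - 1i)}.
Expanding the product yields: p(z) = z^5 -8·z^4 -19·z^3 + 268·z^2 -662·z + 420.
Note conjugate pairs combine to real quadratics: (z − (3+1i))(z − (3−1i)) = z² − 6z + 10.
The resulting polynomial has degree 5 and real coefficients as required.

p(z) = z^5 -8·z^4 -19·z^3 + 268·z^2 -662·z + 420.


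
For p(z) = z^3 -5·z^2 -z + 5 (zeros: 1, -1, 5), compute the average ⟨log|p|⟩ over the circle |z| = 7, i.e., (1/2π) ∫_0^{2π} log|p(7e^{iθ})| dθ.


Zeros: -1, 1, 5; r = 7.
Inside |z| < r: -1, 1, 5. Outside (|z| ≥ r): ∅.
p(0) = 5, so log|p(0)| = log(5) = 1.6094.
Apply Jensen: I(r) = log|p(0)| + Σ_k log(r/|z_k|), summed over zeros inside |z| < r.
  log(r/|z_k|) for z_k = 1: log(7/1) = 1.9459
  log(r/|z_k|) for z_k = -1: log(7/1) = 1.9459
  log(r/|z_k|) for z_k = 5: log(7/5) = 0.3365
Sum over inside zeros: 4.2283.
I(r) = log|p(0)| + (inside sum) = 1.6094 + 4.2283 = 5.8377.
Closed form (all zeros inside, monic): I(r) = n·log(r) = 3·log(7) = 5.8377. ✓

I(r) ≈ 5.8377.


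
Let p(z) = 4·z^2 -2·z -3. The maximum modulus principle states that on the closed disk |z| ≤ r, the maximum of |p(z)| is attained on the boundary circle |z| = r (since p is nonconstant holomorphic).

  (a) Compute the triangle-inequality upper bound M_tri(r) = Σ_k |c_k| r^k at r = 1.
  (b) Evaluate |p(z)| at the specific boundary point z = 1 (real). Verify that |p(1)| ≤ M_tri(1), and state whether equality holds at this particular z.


Coefficients: c_0 = -3, c_1 = -2, c_2 = 4. Radius r = 1.
Part (a). Triangle bound: M_tri(r) = Σ_k |c_k| r^k
  = |-3|·1^0 + |-2|·1^1 + |4|·1^2
  = 3 + 2 + 4 = 9.
This bounds M(r) := max_{|z|=r} |p(z)| from above; equality holds iff all terms c_k z^k can be made to align in phase at a single z on |z|=r.
Part (b). At z = 1 (real, on the circle |z| = r):
  p(1) = (-3)·1^0 + (-2)·1^1 + (4)·1^2 = -1.
  |p(1)| = 1.
Check: |p(1)| = 1 ≤ 9 = M_tri(1). ✓ Equality does not hold at z = 1 (the coefficients have mixed signs, so the terms do not all align in phase there).

M_tri(1) = 9; |p(1)| = 1; equality at z=1: no.


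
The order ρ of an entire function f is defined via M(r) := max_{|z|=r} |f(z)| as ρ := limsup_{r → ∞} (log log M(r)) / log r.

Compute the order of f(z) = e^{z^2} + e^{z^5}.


Each summand is entire of order 2 and 5 respectively (as in the single-exponential case). The order of a sum is at most the max of the orders, so ρ ≤ 5. For the lower bound: on |z|=r choose arg z so that 1z^5 is real positive; then |e^{1z^5}| = e^{1r^5} while |e^{1z^2}| ≤ e^{1r^2} = o(e^{1r^5}). So |f| ≥ e^{1r^5}(1 − o(1)) and ρ ≥ 5. Hence ρ = max(2, 5) = 5.
Therefore ρ = 5.

Order ρ = 5.
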